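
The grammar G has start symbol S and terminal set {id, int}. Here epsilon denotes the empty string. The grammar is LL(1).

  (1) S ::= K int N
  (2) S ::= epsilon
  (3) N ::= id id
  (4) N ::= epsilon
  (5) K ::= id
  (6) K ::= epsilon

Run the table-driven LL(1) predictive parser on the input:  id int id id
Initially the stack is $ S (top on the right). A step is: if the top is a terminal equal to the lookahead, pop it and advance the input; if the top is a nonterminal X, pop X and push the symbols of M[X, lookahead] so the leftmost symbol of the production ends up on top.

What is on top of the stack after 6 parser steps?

id

step 1: stack=$ S  input=id int id id $  — expand S ::= K int N
step 2: stack=$ N int K  input=id int id id $  — expand K ::= id
step 3: stack=$ N int id  input=id int id id $  — match id
step 4: stack=$ N int  input=int id id $  — match int
step 5: stack=$ N  input=id id $  — expand N ::= id id
step 6: stack=$ id id  input=id id $  — match id
Stack after step 6: $ id (top = id).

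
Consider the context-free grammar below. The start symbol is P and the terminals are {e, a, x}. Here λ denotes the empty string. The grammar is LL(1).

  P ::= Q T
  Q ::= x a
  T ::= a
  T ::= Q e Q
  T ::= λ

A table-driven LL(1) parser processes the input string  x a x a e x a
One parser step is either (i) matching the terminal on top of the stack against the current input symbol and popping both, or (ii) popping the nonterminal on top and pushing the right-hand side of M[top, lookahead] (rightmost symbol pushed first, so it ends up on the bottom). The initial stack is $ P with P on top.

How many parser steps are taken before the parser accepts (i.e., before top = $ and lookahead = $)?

12

      Stack      Input            Action
   1  $ P        x a x a e x a $  expand P ::= Q T
   2  $ T Q      x a x a e x a $  expand Q ::= x a
   3  $ T a x    x a x a e x a $  match x
   4  $ T a      a x a e x a $    match a
   5  $ T        x a e x a $      expand T ::= Q e Q
   6  $ Q e Q    x a e x a $      expand Q ::= x a
   7  $ Q e a x  x a e x a $      match x
   8  $ Q e a    a e x a $        match a
   9  $ Q e      e x a $          match e
  10  $ Q        x a $            expand Q ::= x a
  11  $ a x      x a $            match x
  12  $ a        a $              match a
Accept reached after 12 steps.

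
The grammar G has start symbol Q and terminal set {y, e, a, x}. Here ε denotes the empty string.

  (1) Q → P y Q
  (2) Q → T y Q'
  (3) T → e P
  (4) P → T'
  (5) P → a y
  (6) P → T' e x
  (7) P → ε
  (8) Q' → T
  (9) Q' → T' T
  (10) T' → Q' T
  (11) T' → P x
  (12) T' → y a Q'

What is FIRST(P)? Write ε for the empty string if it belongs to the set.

FIRST(T): from T→e P we get {e}. So FIRST(T) = {e}.
FIRST(Q): from Q→P y Q we get {a, e, x, y}; from Q→T y Q' we get {e}. So FIRST(Q) = {a, e, x, y}.
FIRST(P): from P→T' we get {a, e, x, y}; from P→a y we get {a}; from P→T' e x we get {a, e, x, y}; from P→ε we get {ε}. So FIRST(P) = {ε, a, e, x, y}.
FIRST(Q'): from Q'→T we get {e}; from Q'→T' T we get {a, e, x, y}. So FIRST(Q') = {a, e, x, y}.
FIRST(T'): from T'→Q' T we get {a, e, x, y}; from T'→P x we get {a, e, x, y}; from T'→y a Q' we get {y}. So FIRST(T') = {a, e, x, y}.

{ε, a, e, x, y}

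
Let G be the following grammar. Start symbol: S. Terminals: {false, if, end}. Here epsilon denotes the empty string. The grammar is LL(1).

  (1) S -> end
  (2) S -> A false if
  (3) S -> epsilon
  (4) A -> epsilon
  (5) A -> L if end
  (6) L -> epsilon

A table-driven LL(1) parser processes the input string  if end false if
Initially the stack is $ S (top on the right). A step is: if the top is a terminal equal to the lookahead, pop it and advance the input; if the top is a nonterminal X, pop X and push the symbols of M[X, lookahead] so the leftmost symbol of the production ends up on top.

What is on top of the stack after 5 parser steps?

     Stack                Input              Action
  1  $ S                  if end false if $  expand S -> A false if
  2  $ if false A         if end false if $  expand A -> L if end
  3  $ if false end if L  if end false if $  expand L -> epsilon
  4  $ if false end if    if end false if $  match if
  5  $ if false end       end false if $     match end
Stack after step 5: $ if false (top = false).

false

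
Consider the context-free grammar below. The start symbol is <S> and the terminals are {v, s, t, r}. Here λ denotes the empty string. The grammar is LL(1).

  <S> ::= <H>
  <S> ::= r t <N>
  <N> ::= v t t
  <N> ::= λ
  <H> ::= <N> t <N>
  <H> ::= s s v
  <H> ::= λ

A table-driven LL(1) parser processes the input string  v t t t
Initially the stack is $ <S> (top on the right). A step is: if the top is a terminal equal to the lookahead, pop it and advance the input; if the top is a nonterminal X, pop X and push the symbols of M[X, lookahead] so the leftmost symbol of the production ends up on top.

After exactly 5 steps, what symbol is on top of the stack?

t

step 1: stack=$ <S>  input=v t t t $  — expand <S> ::= <H>
step 2: stack=$ <H>  input=v t t t $  — expand <H> ::= <N> t <N>
step 3: stack=$ <N> t <N>  input=v t t t $  — expand <N> ::= v t t
step 4: stack=$ <N> t t t v  input=v t t t $  — match v
step 5: stack=$ <N> t t t  input=t t t $  — match t
Stack after step 5: $ <N> t t (top = t).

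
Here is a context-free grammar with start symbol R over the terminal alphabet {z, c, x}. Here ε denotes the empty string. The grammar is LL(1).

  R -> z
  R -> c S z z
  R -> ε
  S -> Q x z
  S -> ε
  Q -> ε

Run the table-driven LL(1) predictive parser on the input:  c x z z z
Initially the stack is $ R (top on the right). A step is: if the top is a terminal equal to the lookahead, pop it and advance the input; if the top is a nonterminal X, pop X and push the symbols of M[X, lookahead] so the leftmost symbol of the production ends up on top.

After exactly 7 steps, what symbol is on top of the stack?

z

step 1: stack=$ R  input=c x z z z $  — expand R -> c S z z
step 2: stack=$ z z S c  input=c x z z z $  — match c
step 3: stack=$ z z S  input=x z z z $  — expand S -> Q x z
step 4: stack=$ z z z x Q  input=x z z z $  — expand Q -> ε
step 5: stack=$ z z z x  input=x z z z $  — match x
step 6: stack=$ z z z  input=z z z $  — match z
step 7: stack=$ z z  input=z z $  — match z
Stack after step 7: $ z (top = z).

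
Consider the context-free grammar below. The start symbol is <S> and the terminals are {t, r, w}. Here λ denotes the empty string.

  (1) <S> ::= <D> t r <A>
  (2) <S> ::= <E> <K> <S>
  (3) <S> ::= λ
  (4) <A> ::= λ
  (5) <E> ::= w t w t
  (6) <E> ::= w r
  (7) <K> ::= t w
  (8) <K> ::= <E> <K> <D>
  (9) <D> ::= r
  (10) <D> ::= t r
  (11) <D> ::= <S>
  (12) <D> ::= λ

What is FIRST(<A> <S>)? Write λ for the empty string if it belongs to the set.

{λ, r, t, w}

FIRST(<A>): from <A>::=λ we get {λ}. So FIRST(<A>) = {λ}.
FIRST(<E>): from <E>::=w t w t we get {w}; from <E>::=w r we get {w}. So FIRST(<E>) = {w}.
FIRST(<K>): from <K>::=t w we get {t}; from <K>::=<E> <K> <D> we get {w}. So FIRST(<K>) = {t, w}.
FIRST(<S>): from <S>::=<D> t r <A> we get {r, t, w}; from <S>::=<E> <K> <S> we get {w}; from <S>::=λ we get {λ}. So FIRST(<S>) = {λ, r, t, w}.
FIRST(<D>): from <D>::=r we get {r}; from <D>::=t r we get {t}; from <D>::=<S> we get {λ, r, t, w}; from <D>::=λ we get {λ}. So FIRST(<D>) = {λ, r, t, w}.
FIRST(<A> <S>): take FIRST of each symbol in turn, carrying on past any symbol whose FIRST contains λ; result {λ, r, t, w}.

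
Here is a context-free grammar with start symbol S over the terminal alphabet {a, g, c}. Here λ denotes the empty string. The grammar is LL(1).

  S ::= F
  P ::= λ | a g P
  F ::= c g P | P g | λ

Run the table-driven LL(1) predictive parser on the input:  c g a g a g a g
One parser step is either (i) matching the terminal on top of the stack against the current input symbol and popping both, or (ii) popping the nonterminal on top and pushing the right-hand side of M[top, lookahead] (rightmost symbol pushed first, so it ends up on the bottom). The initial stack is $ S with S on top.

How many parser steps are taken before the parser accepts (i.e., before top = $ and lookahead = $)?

step 1: stack=$ S  input=c g a g a g a g $  — expand S ::= F
step 2: stack=$ F  input=c g a g a g a g $  — expand F ::= c g P
step 3: stack=$ P g c  input=c g a g a g a g $  — match c
step 4: stack=$ P g  input=g a g a g a g $  — match g
step 5: stack=$ P  input=a g a g a g $  — expand P ::= a g P
step 6: stack=$ P g a  input=a g a g a g $  — match a
step 7: stack=$ P g  input=g a g a g $  — match g
step 8: stack=$ P  input=a g a g $  — expand P ::= a g P
step 9: stack=$ P g a  input=a g a g $  — match a
step 10: stack=$ P g  input=g a g $  — match g
step 11: stack=$ P  input=a g $  — expand P ::= a g P
step 12: stack=$ P g a  input=a g $  — match a
step 13: stack=$ P g  input=g $  — match g
step 14: stack=$ P  input=$  — expand P ::= λ
Accept reached after 14 steps.

14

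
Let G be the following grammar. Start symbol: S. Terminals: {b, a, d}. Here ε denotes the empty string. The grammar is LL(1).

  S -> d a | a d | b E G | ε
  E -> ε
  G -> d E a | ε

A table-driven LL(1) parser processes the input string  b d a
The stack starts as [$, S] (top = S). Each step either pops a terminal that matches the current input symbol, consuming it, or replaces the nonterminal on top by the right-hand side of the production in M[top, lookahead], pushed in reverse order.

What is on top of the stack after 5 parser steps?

step 1: stack=$ S  input=b d a $  — expand S -> b E G
step 2: stack=$ G E b  input=b d a $  — match b
step 3: stack=$ G E  input=d a $  — expand E -> ε
step 4: stack=$ G  input=d a $  — expand G -> d E a
step 5: stack=$ a E d  input=d a $  — match d
Stack after step 5: $ a E (top = E).

E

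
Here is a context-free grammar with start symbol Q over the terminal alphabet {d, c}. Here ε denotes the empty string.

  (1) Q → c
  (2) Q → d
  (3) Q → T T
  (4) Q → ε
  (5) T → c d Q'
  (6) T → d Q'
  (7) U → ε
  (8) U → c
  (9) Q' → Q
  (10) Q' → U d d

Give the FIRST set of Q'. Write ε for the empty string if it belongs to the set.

FIRST(T) = {c, d}
FIRST(U) = {ε, c}
FIRST(Q) = {ε, c, d}  (via T T)
FIRST(Q') = {ε, c, d}  (via Q, U d d)

{ε, c, d}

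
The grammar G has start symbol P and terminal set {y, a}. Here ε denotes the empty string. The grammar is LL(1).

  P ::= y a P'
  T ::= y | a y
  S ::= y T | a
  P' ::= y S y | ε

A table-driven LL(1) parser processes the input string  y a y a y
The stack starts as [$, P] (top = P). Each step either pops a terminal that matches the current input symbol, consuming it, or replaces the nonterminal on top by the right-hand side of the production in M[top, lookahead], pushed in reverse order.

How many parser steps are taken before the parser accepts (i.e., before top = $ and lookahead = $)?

8

step 1: stack=$ P  input=y a y a y $  — expand P ::= y a P'
step 2: stack=$ P' a y  input=y a y a y $  — match y
step 3: stack=$ P' a  input=a y a y $  — match a
step 4: stack=$ P'  input=y a y $  — expand P' ::= y S y
step 5: stack=$ y S y  input=y a y $  — match y
step 6: stack=$ y S  input=a y $  — expand S ::= a
step 7: stack=$ y a  input=a y $  — match a
step 8: stack=$ y  input=y $  — match y
Accept reached after 8 steps.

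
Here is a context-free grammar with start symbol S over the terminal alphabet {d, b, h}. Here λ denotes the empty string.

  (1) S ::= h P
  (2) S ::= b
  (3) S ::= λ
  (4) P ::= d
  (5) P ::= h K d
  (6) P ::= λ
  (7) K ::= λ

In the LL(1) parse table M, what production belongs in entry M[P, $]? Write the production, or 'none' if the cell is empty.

P ::= λ

FIRST(S) = {λ, b, h}
FIRST(P) = {λ, d, h}
FIRST(K) = {λ}
FOLLOW(S) includes $ since S is the start symbol.
FOLLOW(S): S appears on no right-hand side. Thus FOLLOW(S) = {$}.
FOLLOW(P): in S::=h P, the suffix after P is empty, so FOLLOW(P) ⊇ FOLLOW(S) = {$}. Thus FOLLOW(P) = {$}.
For P ::= d: FIRST(d) = {d}, so it goes in M[P, t] for t ∈ {d}.
For P ::= h K d: FIRST(h K d) = {h}, so it goes in M[P, t] for t ∈ {h}.
For P ::= λ: FIRST(λ) = {λ}, so it goes in M[P, t] for t ∈ {}; since λ ∈ FIRST, also for every t ∈ FOLLOW(P) = {$}.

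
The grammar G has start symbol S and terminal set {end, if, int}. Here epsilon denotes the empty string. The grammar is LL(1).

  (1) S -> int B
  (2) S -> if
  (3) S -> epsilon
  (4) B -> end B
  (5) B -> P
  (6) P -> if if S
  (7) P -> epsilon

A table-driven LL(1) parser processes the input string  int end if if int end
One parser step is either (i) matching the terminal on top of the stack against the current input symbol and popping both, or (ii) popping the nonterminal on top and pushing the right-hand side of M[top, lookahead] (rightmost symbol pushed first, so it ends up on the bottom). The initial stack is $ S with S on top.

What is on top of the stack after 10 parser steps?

B

      Stack      Input                    Action
   1  $ S        int end if if int end $  expand S -> int B
   2  $ B int    int end if if int end $  match int
   3  $ B        end if if int end $      expand B -> end B
   4  $ B end    end if if int end $      match end
   5  $ B        if if int end $          expand B -> P
   6  $ P        if if int end $          expand P -> if if S
   7  $ S if if  if if int end $          match if
   8  $ S if     if int end $             match if
   9  $ S        int end $                expand S -> int B
  10  $ B int    int end $                match int
Stack after step 10: $ B (top = B).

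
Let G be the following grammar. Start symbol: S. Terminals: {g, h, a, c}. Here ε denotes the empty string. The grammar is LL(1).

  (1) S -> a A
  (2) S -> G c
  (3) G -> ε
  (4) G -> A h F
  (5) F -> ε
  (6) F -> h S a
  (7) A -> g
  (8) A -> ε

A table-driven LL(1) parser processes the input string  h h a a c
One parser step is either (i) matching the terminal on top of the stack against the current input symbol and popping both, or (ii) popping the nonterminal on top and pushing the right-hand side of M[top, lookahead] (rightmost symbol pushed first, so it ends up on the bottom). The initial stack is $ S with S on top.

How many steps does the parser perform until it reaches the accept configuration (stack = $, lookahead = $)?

11

      Stack      Input        Action
   1  $ S        h h a a c $  expand S -> G c
   2  $ c G      h h a a c $  expand G -> A h F
   3  $ c F h A  h h a a c $  expand A -> ε
   4  $ c F h    h h a a c $  match h
   5  $ c F      h a a c $    expand F -> h S a
   6  $ c a S h  h a a c $    match h
   7  $ c a S    a a c $      expand S -> a A
   8  $ c a A a  a a c $      match a
   9  $ c a A    a c $        expand A -> ε
  10  $ c a      a c $        match a
  11  $ c        c $          match c
Accept reached after 11 steps.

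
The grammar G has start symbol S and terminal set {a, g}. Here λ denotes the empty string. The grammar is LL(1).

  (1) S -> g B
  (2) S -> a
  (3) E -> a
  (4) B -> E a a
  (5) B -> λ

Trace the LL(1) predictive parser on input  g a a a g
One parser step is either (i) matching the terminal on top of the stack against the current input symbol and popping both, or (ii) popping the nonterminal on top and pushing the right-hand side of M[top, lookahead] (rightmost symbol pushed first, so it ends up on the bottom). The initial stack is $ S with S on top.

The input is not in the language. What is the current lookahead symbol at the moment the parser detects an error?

g

step 1: stack=$ S  input=g a a a g $  — expand S -> g B
step 2: stack=$ B g  input=g a a a g $  — match g
step 3: stack=$ B  input=a a a g $  — expand B -> E a a
step 4: stack=$ a a E  input=a a a g $  — expand E -> a
step 5: stack=$ a a a  input=a a a g $  — match a
step 6: stack=$ a a  input=a a g $  — match a
step 7: stack=$ a  input=a g $  — match a
step 8: stack=$  input=g $  — error: stack empty but input remains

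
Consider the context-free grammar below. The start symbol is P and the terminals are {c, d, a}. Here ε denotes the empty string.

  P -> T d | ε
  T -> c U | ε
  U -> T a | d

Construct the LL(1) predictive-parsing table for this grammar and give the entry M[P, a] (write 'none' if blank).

FIRST(T) = {ε, c}
FIRST(P) = {ε, c, d}  (via T d)
FIRST(U) = {a, c, d}  (via T a)
FOLLOW(P) includes $ since P is the start symbol.
FOLLOW(P): P appears on no right-hand side. Thus FOLLOW(P) = {$}.
For P -> T d: FIRST(T d) = {c, d}, so it goes in M[P, t] for t ∈ {c, d}.
For P -> ε: FIRST(ε) = {ε}, so it goes in M[P, t] for t ∈ {}; since ε ∈ FIRST, also for every t ∈ FOLLOW(P) = {$}.
None of these place a production in M[P, a].

none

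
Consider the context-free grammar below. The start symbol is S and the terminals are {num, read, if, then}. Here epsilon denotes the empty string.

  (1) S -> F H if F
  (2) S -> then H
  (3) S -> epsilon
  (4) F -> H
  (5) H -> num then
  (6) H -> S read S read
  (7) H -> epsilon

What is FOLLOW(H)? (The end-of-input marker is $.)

FIRST(S) = {epsilon, if, num, read, then}  (via F H if F)
FIRST(H) = {epsilon, if, num, read, then}  (via S read S read)
FIRST(F) = {epsilon, if, num, read, then}  (via H)
FOLLOW(S) includes $ since S is the start symbol.
FOLLOW(S): in H->S read S read (occurrence 1), S is followed by read S read with FIRST {read}; in H->S read S read (occurrence 2), S is followed by read with FIRST {read}. Thus FOLLOW(S) = {$, read}.
FOLLOW(F): in S->F H if F (occurrence 1), F is followed by H if F with FIRST {if, num, read, then}; in S->F H if F (occurrence 2), the suffix after F is empty, so FOLLOW(F) ⊇ FOLLOW(S) = {$, read}. Thus FOLLOW(F) = {$, if, num, read, then}.
FOLLOW(H): in S->F H if F, H is followed by if F with FIRST {if}; in S->then H, the suffix after H is empty, so FOLLOW(H) ⊇ FOLLOW(S) = {$, read}; in F->H, the suffix after H is empty, so FOLLOW(H) ⊇ FOLLOW(F) = {$, if, num, read, then}. Thus FOLLOW(H) = {$, if, num, read, then}.

{$, if, num, read, then}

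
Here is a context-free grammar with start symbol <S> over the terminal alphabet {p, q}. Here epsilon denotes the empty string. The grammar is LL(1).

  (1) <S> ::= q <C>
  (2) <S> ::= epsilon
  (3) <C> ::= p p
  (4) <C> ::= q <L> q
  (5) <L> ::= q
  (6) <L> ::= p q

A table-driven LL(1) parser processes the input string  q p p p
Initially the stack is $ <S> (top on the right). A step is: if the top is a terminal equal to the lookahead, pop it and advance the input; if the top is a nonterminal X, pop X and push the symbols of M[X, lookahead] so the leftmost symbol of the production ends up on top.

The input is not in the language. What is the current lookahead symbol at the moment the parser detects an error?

p

step 1: stack=$ <S>  input=q p p p $  — expand <S> ::= q <C>
step 2: stack=$ <C> q  input=q p p p $  — match q
step 3: stack=$ <C>  input=p p p $  — expand <C> ::= p p
step 4: stack=$ p p  input=p p p $  — match p
step 5: stack=$ p  input=p p $  — match p
step 6: stack=$  input=p $  — error: stack empty but input remains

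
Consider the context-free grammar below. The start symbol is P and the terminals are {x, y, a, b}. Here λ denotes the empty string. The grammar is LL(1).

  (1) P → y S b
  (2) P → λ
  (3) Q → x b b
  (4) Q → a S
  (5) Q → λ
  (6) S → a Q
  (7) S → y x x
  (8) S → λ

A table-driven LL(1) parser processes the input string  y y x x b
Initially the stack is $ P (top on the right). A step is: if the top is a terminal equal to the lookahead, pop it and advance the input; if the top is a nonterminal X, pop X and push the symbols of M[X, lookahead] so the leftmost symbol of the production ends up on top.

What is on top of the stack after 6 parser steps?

b

step 1: stack=$ P  input=y y x x b $  — expand P → y S b
step 2: stack=$ b S y  input=y y x x b $  — match y
step 3: stack=$ b S  input=y x x b $  — expand S → y x x
step 4: stack=$ b x x y  input=y x x b $  — match y
step 5: stack=$ b x x  input=x x b $  — match x
step 6: stack=$ b x  input=x b $  — match x
Stack after step 6: $ b (top = b).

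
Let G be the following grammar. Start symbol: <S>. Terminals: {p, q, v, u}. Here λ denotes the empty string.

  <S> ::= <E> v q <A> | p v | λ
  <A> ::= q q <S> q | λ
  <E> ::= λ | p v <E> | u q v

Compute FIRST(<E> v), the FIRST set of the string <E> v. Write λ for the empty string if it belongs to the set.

FIRST(<A>) = {λ, q}
FIRST(<E>) = {λ, p, u}
FIRST(<S>) = {λ, p, u, v}  (via <E> v q <A>)
FIRST(<E> v): take FIRST of each symbol in turn, carrying on past any symbol whose FIRST contains λ; result {p, u, v}.

{p, u, v}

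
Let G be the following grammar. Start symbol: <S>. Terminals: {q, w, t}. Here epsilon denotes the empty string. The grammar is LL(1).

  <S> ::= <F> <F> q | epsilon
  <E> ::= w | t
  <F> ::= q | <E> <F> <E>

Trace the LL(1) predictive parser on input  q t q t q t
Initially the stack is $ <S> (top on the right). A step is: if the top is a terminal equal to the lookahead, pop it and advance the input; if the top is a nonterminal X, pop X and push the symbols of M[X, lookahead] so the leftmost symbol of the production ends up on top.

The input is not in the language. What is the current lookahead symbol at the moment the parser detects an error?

      Stack            Input          Action
   1  $ <S>            q t q t q t $  expand <S> ::= <F> <F> q
   2  $ q <F> <F>      q t q t q t $  expand <F> ::= q
   3  $ q <F> q        q t q t q t $  match q
   4  $ q <F>          t q t q t $    expand <F> ::= <E> <F> <E>
   5  $ q <E> <F> <E>  t q t q t $    expand <E> ::= t
   6  $ q <E> <F> t    t q t q t $    match t
   7  $ q <E> <F>      q t q t $      expand <F> ::= q
   8  $ q <E> q        q t q t $      match q
   9  $ q <E>          t q t $        expand <E> ::= t
  10  $ q t            t q t $        match t
  11  $ q              q t $          match q
  12  $                t $            error: stack empty but input remains

t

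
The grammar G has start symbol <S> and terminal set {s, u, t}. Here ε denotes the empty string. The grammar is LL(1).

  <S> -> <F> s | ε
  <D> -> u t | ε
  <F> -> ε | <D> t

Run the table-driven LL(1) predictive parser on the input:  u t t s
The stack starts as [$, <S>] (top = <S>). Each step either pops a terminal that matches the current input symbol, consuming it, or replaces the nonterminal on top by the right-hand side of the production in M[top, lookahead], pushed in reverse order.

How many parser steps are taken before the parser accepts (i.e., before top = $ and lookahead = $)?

7

     Stack      Input      Action
  1  $ <S>      u t t s $  expand <S> -> <F> s
  2  $ s <F>    u t t s $  expand <F> -> <D> t
  3  $ s t <D>  u t t s $  expand <D> -> u t
  4  $ s t t u  u t t s $  match u
  5  $ s t t    t t s $    match t
  6  $ s t      t s $      match t
  7  $ s        s $        match s
Accept reached after 7 steps.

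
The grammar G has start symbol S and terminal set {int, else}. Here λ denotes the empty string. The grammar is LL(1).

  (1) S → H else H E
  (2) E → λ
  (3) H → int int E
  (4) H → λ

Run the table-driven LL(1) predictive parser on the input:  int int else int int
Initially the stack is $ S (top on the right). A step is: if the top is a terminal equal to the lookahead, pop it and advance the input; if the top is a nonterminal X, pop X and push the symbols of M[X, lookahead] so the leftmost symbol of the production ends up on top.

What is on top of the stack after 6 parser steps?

     Stack                 Input                   Action
  1  $ S                   int int else int int $  expand S → H else H E
  2  $ E H else H          int int else int int $  expand H → int int E
  3  $ E H else E int int  int int else int int $  match int
  4  $ E H else E int      int else int int $      match int
  5  $ E H else E          else int int $          expand E → λ
  6  $ E H else            else int int $          match else
Stack after step 6: $ E H (top = H).

H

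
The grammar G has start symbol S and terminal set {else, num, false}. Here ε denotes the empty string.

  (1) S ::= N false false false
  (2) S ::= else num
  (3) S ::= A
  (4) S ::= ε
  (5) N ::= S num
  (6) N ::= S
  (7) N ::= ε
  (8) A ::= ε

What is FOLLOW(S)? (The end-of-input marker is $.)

FIRST(A) = {ε}
FIRST(S) = {ε, else, false, num}  (via N false false false, A)
FIRST(N) = {ε, else, false, num}  (via S num, S)
FOLLOW(S) includes $ since S is the start symbol.
FOLLOW(N): in S::=N false false false, N is followed by false false false with FIRST {false}. Thus FOLLOW(N) = {false}.
FOLLOW(S): in N::=S num, S is followed by num with FIRST {num}; in N::=S, the suffix after S is empty, so FOLLOW(S) ⊇ FOLLOW(N) = {false}. Thus FOLLOW(S) = {$, false, num}.
FOLLOW(A): in S::=A, the suffix after A is empty, so FOLLOW(A) ⊇ FOLLOW(S) = {$, false, num}. Thus FOLLOW(A) = {$, false, num}.

{$, false, num}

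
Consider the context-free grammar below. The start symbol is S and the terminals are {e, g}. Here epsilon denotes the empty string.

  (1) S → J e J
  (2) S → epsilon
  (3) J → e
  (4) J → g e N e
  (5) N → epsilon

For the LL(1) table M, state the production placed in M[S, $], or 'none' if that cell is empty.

S → epsilon

FIRST(J): from J→e we get {e}; from J→g e N e we get {g}. So FIRST(J) = {e, g}.
FIRST(N): from N→epsilon we get {epsilon}. So FIRST(N) = {epsilon}.
FIRST(S): from S→J e J we get {e, g}; from S→epsilon we get {epsilon}. So FIRST(S) = {epsilon, e, g}.
FOLLOW(S) includes $ since S is the start symbol.
FOLLOW(S): S appears on no right-hand side. Thus FOLLOW(S) = {$}.
For S → J e J: FIRST(J e J) = {e, g}, so it goes in M[S, t] for t ∈ {e, g}.
For S → epsilon: FIRST(epsilon) = {epsilon}, so it goes in M[S, t] for t ∈ {}; since epsilon ∈ FIRST, also for every t ∈ FOLLOW(S) = {$}.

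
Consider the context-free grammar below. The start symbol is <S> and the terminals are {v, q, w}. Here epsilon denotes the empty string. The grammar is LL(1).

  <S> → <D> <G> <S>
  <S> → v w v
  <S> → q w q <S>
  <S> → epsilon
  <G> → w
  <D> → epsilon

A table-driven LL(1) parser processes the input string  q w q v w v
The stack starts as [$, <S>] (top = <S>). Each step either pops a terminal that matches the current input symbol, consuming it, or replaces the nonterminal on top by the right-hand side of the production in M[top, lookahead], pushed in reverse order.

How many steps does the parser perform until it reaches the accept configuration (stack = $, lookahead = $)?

8

     Stack        Input          Action
  1  $ <S>        q w q v w v $  expand <S> → q w q <S>
  2  $ <S> q w q  q w q v w v $  match q
  3  $ <S> q w    w q v w v $    match w
  4  $ <S> q      q v w v $      match q
  5  $ <S>        v w v $        expand <S> → v w v
  6  $ v w v      v w v $        match v
  7  $ v w        w v $          match w
  8  $ v          v $            match v
Accept reached after 8 steps.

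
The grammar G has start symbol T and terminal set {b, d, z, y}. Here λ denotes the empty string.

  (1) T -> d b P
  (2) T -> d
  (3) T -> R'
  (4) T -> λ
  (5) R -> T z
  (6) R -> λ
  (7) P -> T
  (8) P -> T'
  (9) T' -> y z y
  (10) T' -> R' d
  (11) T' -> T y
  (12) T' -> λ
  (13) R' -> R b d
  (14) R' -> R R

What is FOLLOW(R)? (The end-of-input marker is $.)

FIRST(T) = {λ, b, d, z}  (via R')
FIRST(R) = {λ, b, d, z}  (via T z)
FIRST(R') = {λ, b, d, z}  (via R b d, R R)
FIRST(T') = {λ, b, d, y, z}  (via R' d, T y)
FIRST(P) = {λ, b, d, y, z}  (via T, T')
FOLLOW(T) includes $ since T is the start symbol.
FOLLOW(T): in R->T z, T is followed by z with FIRST {z}; in P->T, the suffix after T is empty, so FOLLOW(T) ⊇ FOLLOW(P) = {$, y, z}; in T'->T y, T is followed by y with FIRST {y}. Thus FOLLOW(T) = {$, y, z}.
FOLLOW(P): in T->d b P, the suffix after P is empty, so FOLLOW(P) ⊇ FOLLOW(T) = {$, y, z}. Thus FOLLOW(P) = {$, y, z}.
FOLLOW(T'): in P->T', the suffix after T' is empty, so FOLLOW(T') ⊇ FOLLOW(P) = {$, y, z}. Thus FOLLOW(T') = {$, y, z}.
FOLLOW(R'): in T->R', the suffix after R' is empty, so FOLLOW(R') ⊇ FOLLOW(T) = {$, y, z}; in T'->R' d, R' is followed by d with FIRST {d}. Thus FOLLOW(R') = {$, d, y, z}.
FOLLOW(R): in R'->R b d, R is followed by b d with FIRST {b}; in R'->R R (occurrence 1), R is followed by R with FIRST {λ, b, d, z}; in R'->R R (occurrence 1), the suffix after R is nullable, so FOLLOW(R) ⊇ FOLLOW(R') = {$, d, y, z}; in R'->R R (occurrence 2), the suffix after R is empty, so FOLLOW(R) ⊇ FOLLOW(R') = {$, d, y, z}. Thus FOLLOW(R) = {$, b, d, y, z}.

{$, b, d, y, z}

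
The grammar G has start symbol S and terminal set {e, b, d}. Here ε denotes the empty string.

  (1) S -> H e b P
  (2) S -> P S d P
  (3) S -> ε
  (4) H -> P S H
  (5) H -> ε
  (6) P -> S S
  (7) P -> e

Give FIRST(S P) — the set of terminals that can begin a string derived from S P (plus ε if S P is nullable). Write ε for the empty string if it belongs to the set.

FIRST(S) = {ε, d, e}  (via H e b P, P S d P)
FIRST(P) = {ε, d, e}  (via S S)
FIRST(H) = {ε, d, e}  (via P S H)
FIRST(S P): take FIRST of each symbol in turn, carrying on past any symbol whose FIRST contains ε; result {ε, d, e}.

{ε, d, e}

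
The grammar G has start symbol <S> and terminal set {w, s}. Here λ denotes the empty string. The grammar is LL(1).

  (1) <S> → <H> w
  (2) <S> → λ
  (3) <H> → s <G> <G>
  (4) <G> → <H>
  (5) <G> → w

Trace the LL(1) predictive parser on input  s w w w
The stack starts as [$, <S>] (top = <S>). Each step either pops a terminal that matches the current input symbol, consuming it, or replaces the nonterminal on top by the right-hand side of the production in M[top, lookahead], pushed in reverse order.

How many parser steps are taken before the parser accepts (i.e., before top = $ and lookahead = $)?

8

step 1: stack=$ <S>  input=s w w w $  — expand <S> → <H> w
step 2: stack=$ w <H>  input=s w w w $  — expand <H> → s <G> <G>
step 3: stack=$ w <G> <G> s  input=s w w w $  — match s
step 4: stack=$ w <G> <G>  input=w w w $  — expand <G> → w
step 5: stack=$ w <G> w  input=w w w $  — match w
step 6: stack=$ w <G>  input=w w $  — expand <G> → w
step 7: stack=$ w w  input=w w $  — match w
step 8: stack=$ w  input=w $  — match w
Accept reached after 8 steps.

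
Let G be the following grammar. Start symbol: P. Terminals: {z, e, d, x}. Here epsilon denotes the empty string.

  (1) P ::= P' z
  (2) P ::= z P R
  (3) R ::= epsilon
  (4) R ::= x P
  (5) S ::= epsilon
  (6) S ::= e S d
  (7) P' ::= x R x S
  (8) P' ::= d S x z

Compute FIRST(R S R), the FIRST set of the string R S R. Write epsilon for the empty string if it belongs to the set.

FIRST(R): from R::=epsilon we get {epsilon}; from R::=x P we get {x}. So FIRST(R) = {epsilon, x}.
FIRST(S): from S::=epsilon we get {epsilon}; from S::=e S d we get {e}. So FIRST(S) = {epsilon, e}.
FIRST(P'): from P'::=x R x S we get {x}; from P'::=d S x z we get {d}. So FIRST(P') = {d, x}.
FIRST(P): from P::=P' z we get {d, x}; from P::=z P R we get {z}. So FIRST(P) = {d, x, z}.
FIRST(R S R): take FIRST of each symbol in turn, carrying on past any symbol whose FIRST contains epsilon; result {epsilon, e, x}.

{epsilon, e, x}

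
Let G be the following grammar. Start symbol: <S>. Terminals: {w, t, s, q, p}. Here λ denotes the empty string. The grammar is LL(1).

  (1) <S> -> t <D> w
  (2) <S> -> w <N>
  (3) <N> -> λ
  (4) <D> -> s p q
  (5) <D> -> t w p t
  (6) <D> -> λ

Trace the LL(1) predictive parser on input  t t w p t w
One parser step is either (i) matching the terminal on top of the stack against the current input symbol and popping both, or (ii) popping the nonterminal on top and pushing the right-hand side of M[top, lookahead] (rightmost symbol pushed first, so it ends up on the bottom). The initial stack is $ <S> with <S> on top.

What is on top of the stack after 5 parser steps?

step 1: stack=$ <S>  input=t t w p t w $  — expand <S> -> t <D> w
step 2: stack=$ w <D> t  input=t t w p t w $  — match t
step 3: stack=$ w <D>  input=t w p t w $  — expand <D> -> t w p t
step 4: stack=$ w t p w t  input=t w p t w $  — match t
step 5: stack=$ w t p w  input=w p t w $  — match w
Stack after step 5: $ w t p (top = p).

p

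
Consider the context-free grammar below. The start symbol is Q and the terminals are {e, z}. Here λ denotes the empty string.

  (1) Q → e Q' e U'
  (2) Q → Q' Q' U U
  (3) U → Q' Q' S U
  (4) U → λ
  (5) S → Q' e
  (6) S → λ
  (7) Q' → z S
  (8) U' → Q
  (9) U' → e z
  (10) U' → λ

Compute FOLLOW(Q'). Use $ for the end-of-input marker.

{$, e, z}

FIRST(Q') = {z}
FIRST(Q) = {e, z}  (via Q' Q' U U)
FIRST(U) = {λ, z}  (via Q' Q' S U)
FIRST(S) = {λ, z}  (via Q' e)
FIRST(U') = {λ, e, z}  (via Q)
FOLLOW(Q) includes $ since Q is the start symbol.
FOLLOW(Q): in U'→Q, the suffix after Q is empty, so FOLLOW(Q) ⊇ FOLLOW(U') = {$}. Thus FOLLOW(Q) = {$}.
FOLLOW(U): in Q→Q' Q' U U (occurrence 1), U is followed by U with FIRST {λ, z}; in Q→Q' Q' U U (occurrence 1), the suffix after U is nullable, so FOLLOW(U) ⊇ FOLLOW(Q) = {$}; in Q→Q' Q' U U (occurrence 2), the suffix after U is empty, so FOLLOW(U) ⊇ FOLLOW(Q) = {$}; in U→Q' Q' S U, the suffix after U is empty (adds nothing new). Thus FOLLOW(U) = {$, z}.
FOLLOW(Q'): in Q→e Q' e U', Q' is followed by e U' with FIRST {e}; in Q→Q' Q' U U (occurrence 1), Q' is followed by Q' U U with FIRST {z}; in Q→Q' Q' U U (occurrence 2), Q' is followed by U U with FIRST {λ, z}; in Q→Q' Q' U U (occurrence 2), the suffix after Q' is nullable, so FOLLOW(Q') ⊇ FOLLOW(Q) = {$}; in U→Q' Q' S U (occurrence 1), Q' is followed by Q' S U with FIRST {z}; in U→Q' Q' S U (occurrence 2), Q' is followed by S U with FIRST {λ, z}; in U→Q' Q' S U (occurrence 2), the suffix after Q' is nullable, so FOLLOW(Q') ⊇ FOLLOW(U) = {$, z}; in S→Q' e, Q' is followed by e with FIRST {e}. Thus FOLLOW(Q') = {$, e, z}.
FOLLOW(S): in U→Q' Q' S U, S is followed by U with FIRST {λ, z}; in U→Q' Q' S U, the suffix after S is nullable, so FOLLOW(S) ⊇ FOLLOW(U) = {$, z}; in Q'→z S, the suffix after S is empty, so FOLLOW(S) ⊇ FOLLOW(Q') = {$, e, z}. Thus FOLLOW(S) = {$, e, z}.
FOLLOW(U'): in Q→e Q' e U', the suffix after U' is empty, so FOLLOW(U') ⊇ FOLLOW(Q) = {$}. Thus FOLLOW(U') = {$}.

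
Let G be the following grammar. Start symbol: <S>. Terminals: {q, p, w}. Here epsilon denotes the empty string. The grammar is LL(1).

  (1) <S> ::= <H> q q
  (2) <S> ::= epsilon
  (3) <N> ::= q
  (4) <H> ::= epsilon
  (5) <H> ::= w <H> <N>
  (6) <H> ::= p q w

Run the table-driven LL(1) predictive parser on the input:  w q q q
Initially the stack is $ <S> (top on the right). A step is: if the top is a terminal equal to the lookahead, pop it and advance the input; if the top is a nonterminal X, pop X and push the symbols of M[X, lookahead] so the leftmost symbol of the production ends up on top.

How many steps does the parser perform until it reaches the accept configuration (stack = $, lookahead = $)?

8

step 1: stack=$ <S>  input=w q q q $  — expand <S> ::= <H> q q
step 2: stack=$ q q <H>  input=w q q q $  — expand <H> ::= w <H> <N>
step 3: stack=$ q q <N> <H> w  input=w q q q $  — match w
step 4: stack=$ q q <N> <H>  input=q q q $  — expand <H> ::= epsilon
step 5: stack=$ q q <N>  input=q q q $  — expand <N> ::= q
step 6: stack=$ q q q  input=q q q $  — match q
step 7: stack=$ q q  input=q q $  — match q
step 8: stack=$ q  input=q $  — match q
Accept reached after 8 steps.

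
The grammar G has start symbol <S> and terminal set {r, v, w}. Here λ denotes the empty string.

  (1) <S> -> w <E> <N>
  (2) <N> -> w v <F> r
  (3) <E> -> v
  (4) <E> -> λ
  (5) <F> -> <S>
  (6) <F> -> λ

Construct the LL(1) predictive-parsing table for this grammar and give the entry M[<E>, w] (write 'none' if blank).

FIRST(<S>): from <S>->w <E> <N> we get {w}. So FIRST(<S>) = {w}.
FIRST(<N>): from <N>->w v <F> r we get {w}. So FIRST(<N>) = {w}.
FIRST(<E>): from <E>->v we get {v}; from <E>->λ we get {λ}. So FIRST(<E>) = {λ, v}.
FIRST(<F>): from <F>-><S> we get {w}; from <F>->λ we get {λ}. So FIRST(<F>) = {λ, w}.
FOLLOW(<S>) includes $ since <S> is the start symbol.
FOLLOW(<E>): in <S>->w <E> <N>, <E> is followed by <N> with FIRST {w}. Thus FOLLOW(<E>) = {w}.
For <E> -> v: FIRST(v) = {v}, so it goes in M[<E>, t] for t ∈ {v}.
For <E> -> λ: FIRST(λ) = {λ}, so it goes in M[<E>, t] for t ∈ {}; since λ ∈ FIRST, also for every t ∈ FOLLOW(<E>) = {w}.

<E> -> λ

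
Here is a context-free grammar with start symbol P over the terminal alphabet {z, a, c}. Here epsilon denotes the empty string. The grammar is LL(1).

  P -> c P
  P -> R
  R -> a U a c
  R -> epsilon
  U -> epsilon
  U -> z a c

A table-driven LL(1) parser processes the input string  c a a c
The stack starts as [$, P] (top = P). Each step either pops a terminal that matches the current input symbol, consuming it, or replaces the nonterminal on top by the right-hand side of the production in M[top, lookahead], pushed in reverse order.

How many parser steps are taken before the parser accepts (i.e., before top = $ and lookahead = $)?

8

     Stack      Input      Action
  1  $ P        c a a c $  expand P -> c P
  2  $ P c      c a a c $  match c
  3  $ P        a a c $    expand P -> R
  4  $ R        a a c $    expand R -> a U a c
  5  $ c a U a  a a c $    match a
  6  $ c a U    a c $      expand U -> epsilon
  7  $ c a      a c $      match a
  8  $ c        c $        match c
Accept reached after 8 steps.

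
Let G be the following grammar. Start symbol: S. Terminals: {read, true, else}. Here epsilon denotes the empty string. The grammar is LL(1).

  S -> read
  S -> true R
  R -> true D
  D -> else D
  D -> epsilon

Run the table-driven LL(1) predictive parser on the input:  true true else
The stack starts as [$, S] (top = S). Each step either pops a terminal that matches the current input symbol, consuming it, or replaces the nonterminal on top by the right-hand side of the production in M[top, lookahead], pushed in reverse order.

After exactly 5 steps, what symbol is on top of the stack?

     Stack     Input             Action
  1  $ S       true true else $  expand S -> true R
  2  $ R true  true true else $  match true
  3  $ R       true else $       expand R -> true D
  4  $ D true  true else $       match true
  5  $ D       else $            expand D -> else D
Stack after step 5: $ D else (top = else).

else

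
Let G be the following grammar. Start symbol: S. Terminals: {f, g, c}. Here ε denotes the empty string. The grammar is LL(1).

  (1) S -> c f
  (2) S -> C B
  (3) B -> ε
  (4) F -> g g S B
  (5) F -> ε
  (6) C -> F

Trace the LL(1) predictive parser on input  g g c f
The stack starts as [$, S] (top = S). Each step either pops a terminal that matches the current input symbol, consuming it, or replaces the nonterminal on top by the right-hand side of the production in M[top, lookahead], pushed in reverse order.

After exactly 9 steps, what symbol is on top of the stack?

B

step 1: stack=$ S  input=g g c f $  — expand S -> C B
step 2: stack=$ B C  input=g g c f $  — expand C -> F
step 3: stack=$ B F  input=g g c f $  — expand F -> g g S B
step 4: stack=$ B B S g g  input=g g c f $  — match g
step 5: stack=$ B B S g  input=g c f $  — match g
step 6: stack=$ B B S  input=c f $  — expand S -> c f
step 7: stack=$ B B f c  input=c f $  — match c
step 8: stack=$ B B f  input=f $  — match f
step 9: stack=$ B B  input=$  — expand B -> ε
Stack after step 9: $ B (top = B).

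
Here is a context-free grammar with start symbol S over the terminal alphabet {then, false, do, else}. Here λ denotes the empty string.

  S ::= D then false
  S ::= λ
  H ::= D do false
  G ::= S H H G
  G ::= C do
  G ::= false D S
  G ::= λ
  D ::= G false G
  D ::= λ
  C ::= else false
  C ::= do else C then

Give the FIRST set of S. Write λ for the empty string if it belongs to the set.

FIRST(C) = {do, else}
FIRST(S) = {λ, do, else, false, then}  (via D then false)
FIRST(H) = {do, else, false, then}  (via D do false)
FIRST(G) = {λ, do, else, false, then}  (via S H H G, C do)
FIRST(D) = {λ, do, else, false, then}  (via G false G)

{λ, do, else, false, then}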